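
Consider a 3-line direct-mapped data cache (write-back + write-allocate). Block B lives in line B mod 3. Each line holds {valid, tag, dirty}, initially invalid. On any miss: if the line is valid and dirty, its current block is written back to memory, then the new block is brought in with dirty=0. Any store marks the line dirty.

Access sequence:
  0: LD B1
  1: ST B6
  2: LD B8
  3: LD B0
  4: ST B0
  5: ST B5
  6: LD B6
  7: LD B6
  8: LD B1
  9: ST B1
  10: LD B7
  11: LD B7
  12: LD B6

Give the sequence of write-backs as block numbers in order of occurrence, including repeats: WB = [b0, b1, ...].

WB = [6, 0, 1]

0: R B1 -> L1 miss  d=-]
1: W B6 -> L0 miss  d=D]
2: R B8 -> L2 miss  d=-]
3: R B0 -> L0 miss wb->B6  d=-]
4: W B0 -> L0 hit  d=D]
5: W B5 -> L2 miss  d=D]
6: R B6 -> L0 miss wb->B0  d=-]
7: R B6 -> L0 hit  d=-]
8: R B1 -> L1 hit  d=-]
9: W B1 -> L1 hit  d=D]
10: R B7 -> L1 miss wb->B1  d=-]
11: R B7 -> L1 hit  d=-]
12: R B6 -> L0 hit  d=-]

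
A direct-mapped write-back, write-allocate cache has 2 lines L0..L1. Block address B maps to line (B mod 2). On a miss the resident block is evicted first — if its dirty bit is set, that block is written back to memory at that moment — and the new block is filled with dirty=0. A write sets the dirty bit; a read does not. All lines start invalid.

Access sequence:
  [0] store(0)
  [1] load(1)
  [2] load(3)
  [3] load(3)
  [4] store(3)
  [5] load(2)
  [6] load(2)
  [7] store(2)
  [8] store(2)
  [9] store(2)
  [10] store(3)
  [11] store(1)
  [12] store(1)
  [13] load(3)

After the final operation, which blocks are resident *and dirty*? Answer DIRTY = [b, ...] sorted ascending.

0: W B0 -> L0 miss  d=D]
1: R B1 -> L1 miss  d=-]
2: R B3 -> L1 miss  d=-]
3: R B3 -> L1 hit  d=-]
4: W B3 -> L1 hit  d=D]
5: R B2 -> L0 miss wb->B0  d=-]
6: R B2 -> L0 hit  d=-]
7: W B2 -> L0 hit  d=D]
8: W B2 -> L0 hit  d=D]
9: W B2 -> L0 hit  d=D]
10: W B3 -> L1 hit  d=D]
11: W B1 -> L1 miss wb->B3  d=D]
12: W B1 -> L1 hit  d=D]
13: R B3 -> L1 miss wb->B1  d=-]

DIRTY = [2]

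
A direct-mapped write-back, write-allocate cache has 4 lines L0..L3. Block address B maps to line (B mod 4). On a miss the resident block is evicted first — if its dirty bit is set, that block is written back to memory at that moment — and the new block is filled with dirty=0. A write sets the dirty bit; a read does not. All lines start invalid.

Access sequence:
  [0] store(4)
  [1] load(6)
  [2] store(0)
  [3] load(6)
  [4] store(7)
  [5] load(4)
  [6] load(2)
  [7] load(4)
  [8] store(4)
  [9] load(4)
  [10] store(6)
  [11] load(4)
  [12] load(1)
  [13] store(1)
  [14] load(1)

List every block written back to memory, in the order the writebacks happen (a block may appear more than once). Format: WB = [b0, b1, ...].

WB = [4, 0]

0: W B4 → L0 miss [D]
1: R B6 → L2 miss [-]
2: W B0 → L0 miss wb→B4 [D]
3: R B6 → L2 hit [-]
4: W B7 → L3 miss [D]
5: R B4 → L0 miss wb→B0 [-]
6: R B2 → L2 miss [-]
7: R B4 → L0 hit [-]
8: W B4 → L0 hit [D]
9: R B4 → L0 hit [D]
10: W B6 → L2 miss [D]
11: R B4 → L0 hit [D]
12: R B1 → L1 miss [-]
13: W B1 → L1 hit [D]
14: R B1 → L1 hit [D]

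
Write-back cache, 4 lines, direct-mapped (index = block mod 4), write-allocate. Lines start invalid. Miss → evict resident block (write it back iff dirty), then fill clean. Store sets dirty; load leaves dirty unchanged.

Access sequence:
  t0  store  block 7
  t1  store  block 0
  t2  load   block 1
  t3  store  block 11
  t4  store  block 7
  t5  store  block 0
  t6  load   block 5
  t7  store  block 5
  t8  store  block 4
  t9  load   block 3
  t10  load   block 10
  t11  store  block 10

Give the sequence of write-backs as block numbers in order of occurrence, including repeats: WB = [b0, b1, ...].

0: W B7 → L3 miss [D]
1: W B0 → L0 miss [D]
2: R B1 → L1 miss [-]
3: W B11 → L3 miss wb→B7 [D]
4: W B7 → L3 miss wb→B11 [D]
5: W B0 → L0 hit [D]
6: R B5 → L1 miss [-]
7: W B5 → L1 hit [D]
8: W B4 → L0 miss wb→B0 [D]
9: R B3 → L3 miss wb→B7 [-]
10: R B10 → L2 miss [-]
11: W B10 → L2 hit [D]

WB = [7, 11, 0, 7]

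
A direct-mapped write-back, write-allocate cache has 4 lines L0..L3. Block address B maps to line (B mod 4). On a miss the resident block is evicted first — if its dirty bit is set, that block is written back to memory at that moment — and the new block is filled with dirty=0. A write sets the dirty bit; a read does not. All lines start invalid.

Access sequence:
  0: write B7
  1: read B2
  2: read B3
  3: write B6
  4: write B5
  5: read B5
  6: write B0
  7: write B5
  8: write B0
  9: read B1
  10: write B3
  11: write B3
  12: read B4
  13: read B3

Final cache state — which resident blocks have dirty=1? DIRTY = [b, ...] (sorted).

0: W B7 -> L3 miss  d=D]
1: R B2 -> L2 miss  d=-]
2: R B3 -> L3 miss wb->B7  d=-]
3: W B6 -> L2 miss  d=D]
4: W B5 -> L1 miss  d=D]
5: R B5 -> L1 hit  d=D]
6: W B0 -> L0 miss  d=D]
7: W B5 -> L1 hit  d=D]
8: W B0 -> L0 hit  d=D]
9: R B1 -> L1 miss wb->B5  d=-]
10: W B3 -> L3 hit  d=D]
11: W B3 -> L3 hit  d=D]
12: R B4 -> L0 miss wb->B0  d=-]
13: R B3 -> L3 hit  d=D]

DIRTY = [3, 6]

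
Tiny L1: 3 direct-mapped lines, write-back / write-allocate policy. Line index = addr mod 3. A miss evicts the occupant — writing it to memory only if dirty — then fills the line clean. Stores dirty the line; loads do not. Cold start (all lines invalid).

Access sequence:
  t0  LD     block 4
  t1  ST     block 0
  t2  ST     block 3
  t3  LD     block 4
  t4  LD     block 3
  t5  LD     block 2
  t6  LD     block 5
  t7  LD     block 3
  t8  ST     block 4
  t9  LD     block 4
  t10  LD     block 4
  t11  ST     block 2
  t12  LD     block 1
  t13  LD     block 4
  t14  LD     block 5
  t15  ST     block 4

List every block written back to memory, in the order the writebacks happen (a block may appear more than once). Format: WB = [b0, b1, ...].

WB = [0, 4, 2]

  0 | R B4 → L1 miss [-]
  1 | W B0 → L0 miss [D]
  2 | W B3 → L0 miss wb→B0 [D]
  3 | R B4 → L1 hit [-]
  4 | R B3 → L0 hit [D]
  5 | R B2 → L2 miss [-]
  6 | R B5 → L2 miss [-]
  7 | R B3 → L0 hit [D]
  8 | W B4 → L1 hit [D]
  9 | R B4 → L1 hit [D]
  10 | R B4 → L1 hit [D]
  11 | W B2 → L2 miss [D]
  12 | R B1 → L1 miss wb→B4 [-]
  13 | R B4 → L1 miss [-]
  14 | R B5 → L2 miss wb→B2 [-]
  15 | W B4 → L1 hit [D]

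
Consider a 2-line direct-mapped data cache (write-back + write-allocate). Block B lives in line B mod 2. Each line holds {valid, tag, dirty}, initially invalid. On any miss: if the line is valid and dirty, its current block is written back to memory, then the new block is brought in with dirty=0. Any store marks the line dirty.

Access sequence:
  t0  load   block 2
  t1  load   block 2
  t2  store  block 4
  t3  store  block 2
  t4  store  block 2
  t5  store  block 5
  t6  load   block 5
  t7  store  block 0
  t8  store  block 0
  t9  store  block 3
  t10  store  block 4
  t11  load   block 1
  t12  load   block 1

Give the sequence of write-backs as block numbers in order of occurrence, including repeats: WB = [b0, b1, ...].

WB = [4, 2, 5, 0, 3]

0: R B2 → L0 miss [-]
1: R B2 → L0 hit [-]
2: W B4 → L0 miss [D]
3: W B2 → L0 miss wb→B4 [D]
4: W B2 → L0 hit [D]
5: W B5 → L1 miss [D]
6: R B5 → L1 hit [D]
7: W B0 → L0 miss wb→B2 [D]
8: W B0 → L0 hit [D]
9: W B3 → L1 miss wb→B5 [D]
10: W B4 → L0 miss wb→B0 [D]
11: R B1 → L1 miss wb→B3 [-]
12: R B1 → L1 hit [-]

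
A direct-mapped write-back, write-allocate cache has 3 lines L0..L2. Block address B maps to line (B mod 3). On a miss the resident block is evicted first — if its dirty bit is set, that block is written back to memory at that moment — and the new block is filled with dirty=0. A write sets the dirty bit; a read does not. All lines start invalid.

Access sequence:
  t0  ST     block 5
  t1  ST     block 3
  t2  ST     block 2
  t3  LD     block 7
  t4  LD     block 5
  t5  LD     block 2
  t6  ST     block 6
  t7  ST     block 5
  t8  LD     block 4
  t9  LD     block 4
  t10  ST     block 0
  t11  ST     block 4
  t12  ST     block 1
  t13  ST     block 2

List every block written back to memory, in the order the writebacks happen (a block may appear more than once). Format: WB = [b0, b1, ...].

0: W B5 → L2 miss [D]
1: W B3 → L0 miss [D]
2: W B2 → L2 miss wb→B5 [D]
3: R B7 → L1 miss [-]
4: R B5 → L2 miss wb→B2 [-]
5: R B2 → L2 miss [-]
6: W B6 → L0 miss wb→B3 [D]
7: W B5 → L2 miss [D]
8: R B4 → L1 miss [-]
9: R B4 → L1 hit [-]
10: W B0 → L0 miss wb→B6 [D]
11: W B4 → L1 hit [D]
12: W B1 → L1 miss wb→B4 [D]
13: W B2 → L2 miss wb→B5 [D]

WB = [5, 2, 3, 6, 4, 5]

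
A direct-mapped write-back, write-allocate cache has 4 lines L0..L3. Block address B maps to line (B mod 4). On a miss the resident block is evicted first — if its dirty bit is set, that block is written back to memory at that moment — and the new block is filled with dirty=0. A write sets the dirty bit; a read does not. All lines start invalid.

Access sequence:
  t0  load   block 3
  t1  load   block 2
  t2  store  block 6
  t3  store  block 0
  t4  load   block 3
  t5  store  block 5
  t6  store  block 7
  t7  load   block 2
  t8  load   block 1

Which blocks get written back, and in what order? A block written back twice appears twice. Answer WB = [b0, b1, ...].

WB = [6, 5]

  0 | R B3 → L3 miss [-]
  1 | R B2 → L2 miss [-]
  2 | W B6 → L2 miss [D]
  3 | W B0 → L0 miss [D]
  4 | R B3 → L3 hit [-]
  5 | W B5 → L1 miss [D]
  6 | W B7 → L3 miss [D]
  7 | R B2 → L2 miss wb→B6 [-]
  8 | R B1 → L1 miss wb→B5 [-]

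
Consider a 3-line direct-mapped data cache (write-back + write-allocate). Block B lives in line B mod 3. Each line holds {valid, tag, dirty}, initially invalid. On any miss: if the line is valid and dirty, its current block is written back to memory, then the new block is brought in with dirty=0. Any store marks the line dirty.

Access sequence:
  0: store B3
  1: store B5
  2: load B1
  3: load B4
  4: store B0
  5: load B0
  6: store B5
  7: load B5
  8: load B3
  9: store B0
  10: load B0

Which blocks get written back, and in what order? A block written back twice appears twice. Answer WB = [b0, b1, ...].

  0 | W B3 → L0 miss [D]
  1 | W B5 → L2 miss [D]
  2 | R B1 → L1 miss [-]
  3 | R B4 → L1 miss [-]
  4 | W B0 → L0 miss wb→B3 [D]
  5 | R B0 → L0 hit [D]
  6 | W B5 → L2 hit [D]
  7 | R B5 → L2 hit [D]
  8 | R B3 → L0 miss wb→B0 [-]
  9 | W B0 → L0 miss [D]
  10 | R B0 → L0 hit [D]

WB = [3, 0]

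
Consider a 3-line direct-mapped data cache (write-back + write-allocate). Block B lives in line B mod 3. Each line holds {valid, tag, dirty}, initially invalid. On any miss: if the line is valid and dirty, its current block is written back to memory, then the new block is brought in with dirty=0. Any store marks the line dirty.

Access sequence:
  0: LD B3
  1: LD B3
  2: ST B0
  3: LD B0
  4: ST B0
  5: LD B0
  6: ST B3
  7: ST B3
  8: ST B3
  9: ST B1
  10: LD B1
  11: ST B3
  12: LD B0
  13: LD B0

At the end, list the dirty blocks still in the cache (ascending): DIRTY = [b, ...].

0: R B3 -> L0 miss  d=-]
1: R B3 -> L0 hit  d=-]
2: W B0 -> L0 miss  d=D]
3: R B0 -> L0 hit  d=D]
4: W B0 -> L0 hit  d=D]
5: R B0 -> L0 hit  d=D]
6: W B3 -> L0 miss wb->B0  d=D]
7: W B3 -> L0 hit  d=D]
8: W B3 -> L0 hit  d=D]
9: W B1 -> L1 miss  d=D]
10: R B1 -> L1 hit  d=D]
11: W B3 -> L0 hit  d=D]
12: R B0 -> L0 miss wb->B3  d=-]
13: R B0 -> L0 hit  d=-]

DIRTY = [1]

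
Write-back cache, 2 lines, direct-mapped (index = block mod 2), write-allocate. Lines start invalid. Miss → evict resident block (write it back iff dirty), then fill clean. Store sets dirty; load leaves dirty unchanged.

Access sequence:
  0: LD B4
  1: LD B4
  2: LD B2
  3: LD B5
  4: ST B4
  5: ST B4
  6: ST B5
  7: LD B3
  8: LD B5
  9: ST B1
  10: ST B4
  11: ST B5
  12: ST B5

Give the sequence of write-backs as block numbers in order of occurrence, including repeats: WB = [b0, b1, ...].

0: R B4 → L0 miss [-]
1: R B4 → L0 hit [-]
2: R B2 → L0 miss [-]
3: R B5 → L1 miss [-]
4: W B4 → L0 miss [D]
5: W B4 → L0 hit [D]
6: W B5 → L1 hit [D]
7: R B3 → L1 miss wb→B5 [-]
8: R B5 → L1 miss [-]
9: W B1 → L1 miss [D]
10: W B4 → L0 hit [D]
11: W B5 → L1 miss wb→B1 [D]
12: W B5 → L1 hit [D]

WB = [5, 1]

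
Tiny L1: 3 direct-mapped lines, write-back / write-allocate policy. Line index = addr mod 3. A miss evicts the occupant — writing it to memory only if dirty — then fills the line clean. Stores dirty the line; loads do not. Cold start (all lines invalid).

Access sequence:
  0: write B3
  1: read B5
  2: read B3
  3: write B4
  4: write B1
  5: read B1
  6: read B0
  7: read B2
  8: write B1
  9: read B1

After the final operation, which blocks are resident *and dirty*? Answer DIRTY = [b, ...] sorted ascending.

DIRTY = [1]

  0 | W B3 → L0 miss [D]
  1 | R B5 → L2 miss [-]
  2 | R B3 → L0 hit [D]
  3 | W B4 → L1 miss [D]
  4 | W B1 → L1 miss wb→B4 [D]
  5 | R B1 → L1 hit [D]
  6 | R B0 → L0 miss wb→B3 [-]
  7 | R B2 → L2 miss [-]
  8 | W B1 → L1 hit [D]
  9 | R B1 → L1 hit [D]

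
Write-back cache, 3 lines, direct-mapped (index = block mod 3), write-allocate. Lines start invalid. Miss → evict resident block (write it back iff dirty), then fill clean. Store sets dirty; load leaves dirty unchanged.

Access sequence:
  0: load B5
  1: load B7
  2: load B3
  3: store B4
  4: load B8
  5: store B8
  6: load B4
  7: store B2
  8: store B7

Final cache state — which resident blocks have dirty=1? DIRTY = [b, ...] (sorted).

0: R B5 -> L2 miss  d=-]
1: R B7 -> L1 miss  d=-]
2: R B3 -> L0 miss  d=-]
3: W B4 -> L1 miss  d=D]
4: R B8 -> L2 miss  d=-]
5: W B8 -> L2 hit  d=D]
6: R B4 -> L1 hit  d=D]
7: W B2 -> L2 miss wb->B8  d=D]
8: W B7 -> L1 miss wb->B4  d=D]

DIRTY = [2, 7]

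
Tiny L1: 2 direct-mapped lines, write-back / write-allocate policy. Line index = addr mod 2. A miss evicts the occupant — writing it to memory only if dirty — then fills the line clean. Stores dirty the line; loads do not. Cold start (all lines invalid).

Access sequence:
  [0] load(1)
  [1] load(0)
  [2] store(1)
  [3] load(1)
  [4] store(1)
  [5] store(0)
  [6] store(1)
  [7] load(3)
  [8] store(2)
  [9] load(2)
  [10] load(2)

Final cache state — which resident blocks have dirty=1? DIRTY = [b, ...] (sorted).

DIRTY = [2]

  0 | R B1 → L1 miss [-]
  1 | R B0 → L0 miss [-]
  2 | W B1 → L1 hit [D]
  3 | R B1 → L1 hit [D]
  4 | W B1 → L1 hit [D]
  5 | W B0 → L0 hit [D]
  6 | W B1 → L1 hit [D]
  7 | R B3 → L1 miss wb→B1 [-]
  8 | W B2 → L0 miss wb→B0 [D]
  9 | R B2 → L0 hit [D]
  10 | R B2 → L0 hit [D]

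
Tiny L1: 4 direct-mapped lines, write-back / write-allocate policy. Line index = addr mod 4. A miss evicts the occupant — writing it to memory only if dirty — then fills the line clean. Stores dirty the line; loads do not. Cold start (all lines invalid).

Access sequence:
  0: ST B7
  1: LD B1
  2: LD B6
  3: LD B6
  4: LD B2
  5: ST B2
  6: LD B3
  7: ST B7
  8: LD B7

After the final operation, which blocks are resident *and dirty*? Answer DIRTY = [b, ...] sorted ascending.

0: W B7 → L3 miss [D]
1: R B1 → L1 miss [-]
2: R B6 → L2 miss [-]
3: R B6 → L2 hit [-]
4: R B2 → L2 miss [-]
5: W B2 → L2 hit [D]
6: R B3 → L3 miss wb→B7 [-]
7: W B7 → L3 miss [D]
8: R B7 → L3 hit [D]

DIRTY = [2, 7]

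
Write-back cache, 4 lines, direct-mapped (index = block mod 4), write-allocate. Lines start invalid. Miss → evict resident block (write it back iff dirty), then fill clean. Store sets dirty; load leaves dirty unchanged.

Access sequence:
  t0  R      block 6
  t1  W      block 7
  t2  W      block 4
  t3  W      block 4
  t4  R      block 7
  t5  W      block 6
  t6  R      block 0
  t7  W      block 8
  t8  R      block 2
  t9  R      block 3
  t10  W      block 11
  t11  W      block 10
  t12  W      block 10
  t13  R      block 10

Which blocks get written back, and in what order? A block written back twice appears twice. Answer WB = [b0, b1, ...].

WB = [4, 6, 7]

0: R B6 -> L2 miss  d=-]
1: W B7 -> L3 miss  d=D]
2: W B4 -> L0 miss  d=D]
3: W B4 -> L0 hit  d=D]
4: R B7 -> L3 hit  d=D]
5: W B6 -> L2 hit  d=D]
6: R B0 -> L0 miss wb->B4  d=-]
7: W B8 -> L0 miss  d=D]
8: R B2 -> L2 miss wb->B6  d=-]
9: R B3 -> L3 miss wb->B7  d=-]
10: W B11 -> L3 miss  d=D]
11: W B10 -> L2 miss  d=D]
12: W B10 -> L2 hit  d=D]
13: R B10 -> L2 hit  d=D]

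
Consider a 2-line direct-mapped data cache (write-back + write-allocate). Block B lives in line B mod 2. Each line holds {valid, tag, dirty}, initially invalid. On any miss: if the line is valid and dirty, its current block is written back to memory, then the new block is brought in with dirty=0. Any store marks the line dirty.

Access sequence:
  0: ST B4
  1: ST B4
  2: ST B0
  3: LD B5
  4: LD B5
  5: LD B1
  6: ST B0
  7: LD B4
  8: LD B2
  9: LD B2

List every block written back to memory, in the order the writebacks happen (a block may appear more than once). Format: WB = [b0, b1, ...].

0: W B4 → L0 miss [D]
1: W B4 → L0 hit [D]
2: W B0 → L0 miss wb→B4 [D]
3: R B5 → L1 miss [-]
4: R B5 → L1 hit [-]
5: R B1 → L1 miss [-]
6: W B0 → L0 hit [D]
7: R B4 → L0 miss wb→B0 [-]
8: R B2 → L0 miss [-]
9: R B2 → L0 hit [-]

WB = [4, 0]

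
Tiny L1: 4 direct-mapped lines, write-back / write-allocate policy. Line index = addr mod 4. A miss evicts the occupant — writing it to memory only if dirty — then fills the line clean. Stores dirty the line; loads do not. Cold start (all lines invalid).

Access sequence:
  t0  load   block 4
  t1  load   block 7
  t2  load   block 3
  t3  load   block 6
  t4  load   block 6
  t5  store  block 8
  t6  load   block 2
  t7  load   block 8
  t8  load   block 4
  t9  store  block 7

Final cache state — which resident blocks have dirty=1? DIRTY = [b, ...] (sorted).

0: R B4 -> L0 miss  d=-]
1: R B7 -> L3 miss  d=-]
2: R B3 -> L3 miss  d=-]
3: R B6 -> L2 miss  d=-]
4: R B6 -> L2 hit  d=-]
5: W B8 -> L0 miss  d=D]
6: R B2 -> L2 miss  d=-]
7: R B8 -> L0 hit  d=D]
8: R B4 -> L0 miss wb->B8  d=-]
9: W B7 -> L3 miss  d=D]

DIRTY = [7]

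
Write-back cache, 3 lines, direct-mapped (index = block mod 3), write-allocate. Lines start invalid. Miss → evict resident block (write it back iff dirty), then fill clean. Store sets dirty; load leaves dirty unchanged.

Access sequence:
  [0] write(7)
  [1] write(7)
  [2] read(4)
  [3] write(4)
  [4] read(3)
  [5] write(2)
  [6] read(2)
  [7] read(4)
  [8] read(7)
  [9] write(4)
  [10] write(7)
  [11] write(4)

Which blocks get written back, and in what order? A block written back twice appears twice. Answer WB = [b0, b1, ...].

WB = [7, 4, 4, 7]

  0 | W B7 → L1 miss [D]
  1 | W B7 → L1 hit [D]
  2 | R B4 → L1 miss wb→B7 [-]
  3 | W B4 → L1 hit [D]
  4 | R B3 → L0 miss [-]
  5 | W B2 → L2 miss [D]
  6 | R B2 → L2 hit [D]
  7 | R B4 → L1 hit [D]
  8 | R B7 → L1 miss wb→B4 [-]
  9 | W B4 → L1 miss [D]
  10 | W B7 → L1 miss wb→B4 [D]
  11 | W B4 → L1 miss wb→B7 [D]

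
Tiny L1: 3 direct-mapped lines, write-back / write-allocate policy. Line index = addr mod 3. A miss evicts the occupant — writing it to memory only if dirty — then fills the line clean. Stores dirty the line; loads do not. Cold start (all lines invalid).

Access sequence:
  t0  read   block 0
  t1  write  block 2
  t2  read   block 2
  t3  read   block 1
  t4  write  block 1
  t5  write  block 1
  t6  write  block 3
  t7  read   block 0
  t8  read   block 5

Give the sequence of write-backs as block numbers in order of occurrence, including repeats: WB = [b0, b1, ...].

WB = [3, 2]

  0 | R B0 → L0 miss [-]
  1 | W B2 → L2 miss [D]
  2 | R B2 → L2 hit [D]
  3 | R B1 → L1 miss [-]
  4 | W B1 → L1 hit [D]
  5 | W B1 → L1 hit [D]
  6 | W B3 → L0 miss [D]
  7 | R B0 → L0 miss wb→B3 [-]
  8 | R B5 → L2 miss wb→B2 [-]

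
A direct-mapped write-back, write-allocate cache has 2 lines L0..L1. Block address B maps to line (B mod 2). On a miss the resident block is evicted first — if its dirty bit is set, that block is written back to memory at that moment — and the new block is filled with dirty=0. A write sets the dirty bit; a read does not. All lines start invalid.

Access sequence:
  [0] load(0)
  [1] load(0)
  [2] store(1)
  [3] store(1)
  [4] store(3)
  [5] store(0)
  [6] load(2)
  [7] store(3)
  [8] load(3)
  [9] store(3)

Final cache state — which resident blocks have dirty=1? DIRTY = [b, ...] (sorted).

0: R B0 → L0 miss [-]
1: R B0 → L0 hit [-]
2: W B1 → L1 miss [D]
3: W B1 → L1 hit [D]
4: W B3 → L1 miss wb→B1 [D]
5: W B0 → L0 hit [D]
6: R B2 → L0 miss wb→B0 [-]
7: W B3 → L1 hit [D]
8: R B3 → L1 hit [D]
9: W B3 → L1 hit [D]

DIRTY = [3]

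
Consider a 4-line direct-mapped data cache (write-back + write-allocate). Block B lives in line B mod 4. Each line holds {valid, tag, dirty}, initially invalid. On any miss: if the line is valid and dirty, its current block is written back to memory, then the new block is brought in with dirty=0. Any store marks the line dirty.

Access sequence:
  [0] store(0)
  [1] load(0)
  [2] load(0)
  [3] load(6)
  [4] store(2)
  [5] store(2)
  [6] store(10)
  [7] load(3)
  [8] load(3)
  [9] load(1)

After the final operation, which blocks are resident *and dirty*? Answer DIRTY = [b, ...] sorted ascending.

0: W B0 → L0 miss [D]
1: R B0 → L0 hit [D]
2: R B0 → L0 hit [D]
3: R B6 → L2 miss [-]
4: W B2 → L2 miss [D]
5: W B2 → L2 hit [D]
6: W B10 → L2 miss wb→B2 [D]
7: R B3 → L3 miss [-]
8: R B3 → L3 hit [-]
9: R B1 → L1 miss [-]

DIRTY = [0, 10]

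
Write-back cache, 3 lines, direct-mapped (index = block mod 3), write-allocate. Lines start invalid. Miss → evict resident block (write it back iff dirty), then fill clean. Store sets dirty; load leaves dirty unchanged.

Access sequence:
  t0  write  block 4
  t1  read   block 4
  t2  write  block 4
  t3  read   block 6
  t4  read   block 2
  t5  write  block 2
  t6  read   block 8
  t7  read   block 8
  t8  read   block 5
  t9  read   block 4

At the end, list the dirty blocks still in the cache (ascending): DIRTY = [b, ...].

0: W B4 → L1 miss [D]
1: R B4 → L1 hit [D]
2: W B4 → L1 hit [D]
3: R B6 → L0 miss [-]
4: R B2 → L2 miss [-]
5: W B2 → L2 hit [D]
6: R B8 → L2 miss wb→B2 [-]
7: R B8 → L2 hit [-]
8: R B5 → L2 miss [-]
9: R B4 → L1 hit [D]

DIRTY = [4]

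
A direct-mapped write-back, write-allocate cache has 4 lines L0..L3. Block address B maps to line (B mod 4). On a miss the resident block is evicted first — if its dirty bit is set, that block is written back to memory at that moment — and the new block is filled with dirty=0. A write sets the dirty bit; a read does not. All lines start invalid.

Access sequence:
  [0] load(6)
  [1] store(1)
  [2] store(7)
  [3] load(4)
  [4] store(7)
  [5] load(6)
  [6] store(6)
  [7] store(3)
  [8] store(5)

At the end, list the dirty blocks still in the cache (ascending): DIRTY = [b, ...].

DIRTY = [3, 5, 6]

0: R B6 → L2 miss [-]
1: W B1 → L1 miss [D]
2: W B7 → L3 miss [D]
3: R B4 → L0 miss [-]
4: W B7 → L3 hit [D]
5: R B6 → L2 hit [-]
6: W B6 → L2 hit [D]
7: W B3 → L3 miss wb→B7 [D]
8: W B5 → L1 miss wb→B1 [D]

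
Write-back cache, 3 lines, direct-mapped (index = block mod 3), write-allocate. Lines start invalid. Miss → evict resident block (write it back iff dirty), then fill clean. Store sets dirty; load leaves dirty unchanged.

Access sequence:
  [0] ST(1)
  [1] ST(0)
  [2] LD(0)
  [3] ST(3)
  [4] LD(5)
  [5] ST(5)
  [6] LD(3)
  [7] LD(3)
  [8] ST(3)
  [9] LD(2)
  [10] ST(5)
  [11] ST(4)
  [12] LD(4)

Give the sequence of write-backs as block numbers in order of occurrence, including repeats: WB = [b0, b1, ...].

0: W B1 → L1 miss [D]
1: W B0 → L0 miss [D]
2: R B0 → L0 hit [D]
3: W B3 → L0 miss wb→B0 [D]
4: R B5 → L2 miss [-]
5: W B5 → L2 hit [D]
6: R B3 → L0 hit [D]
7: R B3 → L0 hit [D]
8: W B3 → L0 hit [D]
9: R B2 → L2 miss wb→B5 [-]
10: W B5 → L2 miss [D]
11: W B4 → L1 miss wb→B1 [D]
12: R B4 → L1 hit [D]

WB = [0, 5, 1]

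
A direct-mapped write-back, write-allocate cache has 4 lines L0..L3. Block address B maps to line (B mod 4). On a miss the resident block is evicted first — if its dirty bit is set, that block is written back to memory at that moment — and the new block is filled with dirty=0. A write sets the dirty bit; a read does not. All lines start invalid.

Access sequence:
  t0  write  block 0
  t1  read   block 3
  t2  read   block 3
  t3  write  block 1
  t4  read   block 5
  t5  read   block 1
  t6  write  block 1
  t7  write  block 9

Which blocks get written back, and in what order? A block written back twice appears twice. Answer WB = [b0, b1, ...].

  0 | W B0 → L0 miss [D]
  1 | R B3 → L3 miss [-]
  2 | R B3 → L3 hit [-]
  3 | W B1 → L1 miss [D]
  4 | R B5 → L1 miss wb→B1 [-]
  5 | R B1 → L1 miss [-]
  6 | W B1 → L1 hit [D]
  7 | W B9 → L1 miss wb→B1 [D]

WB = [1, 1]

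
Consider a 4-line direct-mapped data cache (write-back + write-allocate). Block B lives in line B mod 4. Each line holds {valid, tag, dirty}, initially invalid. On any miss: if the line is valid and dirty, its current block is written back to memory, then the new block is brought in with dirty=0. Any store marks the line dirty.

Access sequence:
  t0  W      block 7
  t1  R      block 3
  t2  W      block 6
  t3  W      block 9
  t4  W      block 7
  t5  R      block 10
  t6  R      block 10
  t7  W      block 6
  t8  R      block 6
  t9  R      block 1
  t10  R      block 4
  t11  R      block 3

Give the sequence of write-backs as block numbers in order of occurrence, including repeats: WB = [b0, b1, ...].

WB = [7, 6, 9, 7]

  0 | W B7 → L3 miss [D]
  1 | R B3 → L3 miss wb→B7 [-]
  2 | W B6 → L2 miss [D]
  3 | W B9 → L1 miss [D]
  4 | W B7 → L3 miss [D]
  5 | R B10 → L2 miss wb→B6 [-]
  6 | R B10 → L2 hit [-]
  7 | W B6 → L2 miss [D]
  8 | R B6 → L2 hit [D]
  9 | R B1 → L1 miss wb→B9 [-]
  10 | R B4 → L0 miss [-]
  11 | R B3 → L3 miss wb→B7 [-]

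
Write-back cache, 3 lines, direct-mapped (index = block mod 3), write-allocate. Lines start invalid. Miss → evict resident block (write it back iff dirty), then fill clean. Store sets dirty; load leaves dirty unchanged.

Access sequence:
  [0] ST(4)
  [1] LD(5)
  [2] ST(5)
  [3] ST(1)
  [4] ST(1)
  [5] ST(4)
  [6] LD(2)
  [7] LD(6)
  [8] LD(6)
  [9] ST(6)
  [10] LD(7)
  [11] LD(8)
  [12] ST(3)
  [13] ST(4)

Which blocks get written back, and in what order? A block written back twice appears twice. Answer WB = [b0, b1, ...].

0: W B4 → L1 miss [D]
1: R B5 → L2 miss [-]
2: W B5 → L2 hit [D]
3: W B1 → L1 miss wb→B4 [D]
4: W B1 → L1 hit [D]
5: W B4 → L1 miss wb→B1 [D]
6: R B2 → L2 miss wb→B5 [-]
7: R B6 → L0 miss [-]
8: R B6 → L0 hit [-]
9: W B6 → L0 hit [D]
10: R B7 → L1 miss wb→B4 [-]
11: R B8 → L2 miss [-]
12: W B3 → L0 miss wb→B6 [D]
13: W B4 → L1 miss [D]

WB = [4, 1, 5, 4, 6]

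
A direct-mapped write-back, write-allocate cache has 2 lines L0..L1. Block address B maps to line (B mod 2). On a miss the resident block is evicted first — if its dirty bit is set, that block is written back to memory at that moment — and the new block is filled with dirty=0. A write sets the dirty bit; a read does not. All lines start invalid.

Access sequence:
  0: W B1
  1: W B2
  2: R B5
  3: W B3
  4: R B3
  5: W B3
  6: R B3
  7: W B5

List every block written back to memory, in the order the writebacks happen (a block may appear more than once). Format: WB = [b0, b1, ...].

WB = [1, 3]

0: W B1 -> L1 miss  d=D]
1: W B2 -> L0 miss  d=D]
2: R B5 -> L1 miss wb->B1  d=-]
3: W B3 -> L1 miss  d=D]
4: R B3 -> L1 hit  d=D]
5: W B3 -> L1 hit  d=D]
6: R B3 -> L1 hit  d=D]
7: W B5 -> L1 miss wb->B3  d=D]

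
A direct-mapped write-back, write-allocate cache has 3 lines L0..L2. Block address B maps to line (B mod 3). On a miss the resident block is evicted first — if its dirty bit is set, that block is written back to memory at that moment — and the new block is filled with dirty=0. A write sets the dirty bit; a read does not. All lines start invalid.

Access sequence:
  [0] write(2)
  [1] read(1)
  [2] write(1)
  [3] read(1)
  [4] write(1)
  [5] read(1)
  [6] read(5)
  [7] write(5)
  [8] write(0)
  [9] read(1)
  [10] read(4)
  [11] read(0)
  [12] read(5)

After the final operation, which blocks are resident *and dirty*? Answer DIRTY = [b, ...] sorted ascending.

DIRTY = [0, 5]

0: W B2 -> L2 miss  d=D]
1: R B1 -> L1 miss  d=-]
2: W B1 -> L1 hit  d=D]
3: R B1 -> L1 hit  d=D]
4: W B1 -> L1 hit  d=D]
5: R B1 -> L1 hit  d=D]
6: R B5 -> L2 miss wb->B2  d=-]
7: W B5 -> L2 hit  d=D]
8: W B0 -> L0 miss  d=D]
9: R B1 -> L1 hit  d=D]
10: R B4 -> L1 miss wb->B1  d=-]
11: R B0 -> L0 hit  d=D]
12: R B5 -> L2 hit  d=D]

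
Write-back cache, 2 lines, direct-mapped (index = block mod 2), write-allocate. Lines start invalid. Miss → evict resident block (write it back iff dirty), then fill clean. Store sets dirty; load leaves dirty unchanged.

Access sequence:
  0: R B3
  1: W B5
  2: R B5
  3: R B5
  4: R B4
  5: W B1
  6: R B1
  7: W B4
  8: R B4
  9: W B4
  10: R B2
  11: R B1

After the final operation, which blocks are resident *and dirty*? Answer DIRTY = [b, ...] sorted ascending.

0: R B3 → L1 miss [-]
1: W B5 → L1 miss [D]
2: R B5 → L1 hit [D]
3: R B5 → L1 hit [D]
4: R B4 → L0 miss [-]
5: W B1 → L1 miss wb→B5 [D]
6: R B1 → L1 hit [D]
7: W B4 → L0 hit [D]
8: R B4 → L0 hit [D]
9: W B4 → L0 hit [D]
10: R B2 → L0 miss wb→B4 [-]
11: R B1 → L1 hit [D]

DIRTY = [1]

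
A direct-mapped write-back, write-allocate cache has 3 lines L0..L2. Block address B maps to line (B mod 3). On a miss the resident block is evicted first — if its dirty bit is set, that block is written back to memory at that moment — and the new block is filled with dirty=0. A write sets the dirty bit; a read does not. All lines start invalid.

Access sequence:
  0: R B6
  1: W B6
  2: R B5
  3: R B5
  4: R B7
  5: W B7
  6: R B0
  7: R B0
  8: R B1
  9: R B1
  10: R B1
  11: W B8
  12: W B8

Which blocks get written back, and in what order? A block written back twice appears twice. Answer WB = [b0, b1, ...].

WB = [6, 7]

0: R B6 -> L0 miss  d=-]
1: W B6 -> L0 hit  d=D]
2: R B5 -> L2 miss  d=-]
3: R B5 -> L2 hit  d=-]
4: R B7 -> L1 miss  d=-]
5: W B7 -> L1 hit  d=D]
6: R B0 -> L0 miss wb->B6  d=-]
7: R B0 -> L0 hit  d=-]
8: R B1 -> L1 miss wb->B7  d=-]
9: R B1 -> L1 hit  d=-]
10: R B1 -> L1 hit  d=-]
11: W B8 -> L2 miss  d=D]
12: W B8 -> L2 hit  d=D]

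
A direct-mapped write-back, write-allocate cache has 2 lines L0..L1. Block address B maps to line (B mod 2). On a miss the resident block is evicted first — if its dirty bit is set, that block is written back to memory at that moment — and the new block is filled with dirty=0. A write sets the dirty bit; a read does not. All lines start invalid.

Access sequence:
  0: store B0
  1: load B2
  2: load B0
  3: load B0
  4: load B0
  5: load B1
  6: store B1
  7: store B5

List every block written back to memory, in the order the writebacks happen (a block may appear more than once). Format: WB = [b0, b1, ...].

0: W B0 → L0 miss [D]
1: R B2 → L0 miss wb→B0 [-]
2: R B0 → L0 miss [-]
3: R B0 → L0 hit [-]
4: R B0 → L0 hit [-]
5: R B1 → L1 miss [-]
6: W B1 → L1 hit [D]
7: W B5 → L1 miss wb→B1 [D]

WB = [0, 1]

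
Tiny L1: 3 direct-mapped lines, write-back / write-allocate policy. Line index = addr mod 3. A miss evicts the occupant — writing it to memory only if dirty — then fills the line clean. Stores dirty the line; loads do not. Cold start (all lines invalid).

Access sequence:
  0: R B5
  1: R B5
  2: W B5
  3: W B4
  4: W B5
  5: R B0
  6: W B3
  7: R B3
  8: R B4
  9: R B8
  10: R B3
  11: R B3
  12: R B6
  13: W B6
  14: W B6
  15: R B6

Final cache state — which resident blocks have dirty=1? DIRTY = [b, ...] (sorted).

0: R B5 -> L2 miss  d=-]
1: R B5 -> L2 hit  d=-]
2: W B5 -> L2 hit  d=D]
3: W B4 -> L1 miss  d=D]
4: W B5 -> L2 hit  d=D]
5: R B0 -> L0 miss  d=-]
6: W B3 -> L0 miss  d=D]
7: R B3 -> L0 hit  d=D]
8: R B4 -> L1 hit  d=D]
9: R B8 -> L2 miss wb->B5  d=-]
10: R B3 -> L0 hit  d=D]
11: R B3 -> L0 hit  d=D]
12: R B6 -> L0 miss wb->B3  d=-]
13: W B6 -> L0 hit  d=D]
14: W B6 -> L0 hit  d=D]
15: R B6 -> L0 hit  d=D]

DIRTY = [4, 6]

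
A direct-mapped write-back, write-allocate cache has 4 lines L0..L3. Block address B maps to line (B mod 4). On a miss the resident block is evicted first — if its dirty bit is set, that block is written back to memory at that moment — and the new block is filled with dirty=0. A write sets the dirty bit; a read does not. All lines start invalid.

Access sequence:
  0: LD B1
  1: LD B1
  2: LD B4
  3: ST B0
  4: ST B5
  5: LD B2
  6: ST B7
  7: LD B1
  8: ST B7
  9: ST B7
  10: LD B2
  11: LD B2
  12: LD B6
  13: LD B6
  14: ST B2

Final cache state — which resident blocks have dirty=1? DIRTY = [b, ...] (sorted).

0: R B1 -> L1 miss  d=-]
1: R B1 -> L1 hit  d=-]
2: R B4 -> L0 miss  d=-]
3: W B0 -> L0 miss  d=D]
4: W B5 -> L1 miss  d=D]
5: R B2 -> L2 miss  d=-]
6: W B7 -> L3 miss  d=D]
7: R B1 -> L1 miss wb->B5  d=-]
8: W B7 -> L3 hit  d=D]
9: W B7 -> L3 hit  d=D]
10: R B2 -> L2 hit  d=-]
11: R B2 -> L2 hit  d=-]
12: R B6 -> L2 miss  d=-]
13: R B6 -> L2 hit  d=-]
14: W B2 -> L2 miss  d=D]

DIRTY = [0, 2, 7]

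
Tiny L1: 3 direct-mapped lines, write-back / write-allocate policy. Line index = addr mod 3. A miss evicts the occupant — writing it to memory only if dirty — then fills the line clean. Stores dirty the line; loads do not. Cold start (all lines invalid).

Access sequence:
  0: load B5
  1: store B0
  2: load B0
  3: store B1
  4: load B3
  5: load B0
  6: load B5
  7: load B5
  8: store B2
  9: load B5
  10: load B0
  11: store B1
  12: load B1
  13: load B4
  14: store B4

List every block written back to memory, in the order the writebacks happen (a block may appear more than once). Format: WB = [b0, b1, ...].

0: R B5 → L2 miss [-]
1: W B0 → L0 miss [D]
2: R B0 → L0 hit [D]
3: W B1 → L1 miss [D]
4: R B3 → L0 miss wb→B0 [-]
5: R B0 → L0 miss [-]
6: R B5 → L2 hit [-]
7: R B5 → L2 hit [-]
8: W B2 → L2 miss [D]
9: R B5 → L2 miss wb→B2 [-]
10: R B0 → L0 hit [-]
11: W B1 → L1 hit [D]
12: R B1 → L1 hit [D]
13: R B4 → L1 miss wb→B1 [-]
14: W B4 → L1 hit [D]

WB = [0, 2, 1]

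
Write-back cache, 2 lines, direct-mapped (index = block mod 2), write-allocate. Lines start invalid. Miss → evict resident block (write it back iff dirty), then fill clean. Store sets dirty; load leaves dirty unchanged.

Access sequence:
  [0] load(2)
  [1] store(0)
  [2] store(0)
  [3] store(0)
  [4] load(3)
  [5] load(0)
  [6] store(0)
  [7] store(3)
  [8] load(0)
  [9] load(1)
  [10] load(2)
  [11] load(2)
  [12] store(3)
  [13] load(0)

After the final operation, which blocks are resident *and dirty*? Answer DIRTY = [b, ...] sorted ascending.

DIRTY = [3]

0: R B2 -> L0 miss  d=-]
1: W B0 -> L0 miss  d=D]
2: W B0 -> L0 hit  d=D]
3: W B0 -> L0 hit  d=D]
4: R B3 -> L1 miss  d=-]
5: R B0 -> L0 hit  d=D]
6: W B0 -> L0 hit  d=D]
7: W B3 -> L1 hit  d=D]
8: R B0 -> L0 hit  d=D]
9: R B1 -> L1 miss wb->B3  d=-]
10: R B2 -> L0 miss wb->B0  d=-]
11: R B2 -> L0 hit  d=-]
12: W B3 -> L1 miss  d=D]
13: R B0 -> L0 miss  d=-]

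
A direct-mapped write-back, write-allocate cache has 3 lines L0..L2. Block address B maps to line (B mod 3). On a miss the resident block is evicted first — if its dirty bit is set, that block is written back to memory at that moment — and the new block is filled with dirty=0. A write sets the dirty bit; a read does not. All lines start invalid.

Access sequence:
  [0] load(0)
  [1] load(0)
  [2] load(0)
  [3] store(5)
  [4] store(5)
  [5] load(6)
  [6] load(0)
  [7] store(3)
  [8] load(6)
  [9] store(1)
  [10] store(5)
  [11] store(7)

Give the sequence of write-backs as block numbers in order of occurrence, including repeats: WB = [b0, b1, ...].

  0 | R B0 → L0 miss [-]
  1 | R B0 → L0 hit [-]
  2 | R B0 → L0 hit [-]
  3 | W B5 → L2 miss [D]
  4 | W B5 → L2 hit [D]
  5 | R B6 → L0 miss [-]
  6 | R B0 → L0 miss [-]
  7 | W B3 → L0 miss [D]
  8 | R B6 → L0 miss wb→B3 [-]
  9 | W B1 → L1 miss [D]
  10 | W B5 → L2 hit [D]
  11 | W B7 → L1 miss wb→B1 [D]

WB = [3, 1]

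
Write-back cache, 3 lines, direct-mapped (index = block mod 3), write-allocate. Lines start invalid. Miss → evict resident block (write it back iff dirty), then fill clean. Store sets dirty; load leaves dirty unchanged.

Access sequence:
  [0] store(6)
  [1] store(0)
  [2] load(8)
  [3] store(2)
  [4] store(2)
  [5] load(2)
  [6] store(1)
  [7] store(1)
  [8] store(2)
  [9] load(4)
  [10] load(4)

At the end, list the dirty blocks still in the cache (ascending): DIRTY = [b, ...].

0: W B6 → L0 miss [D]
1: W B0 → L0 miss wb→B6 [D]
2: R B8 → L2 miss [-]
3: W B2 → L2 miss [D]
4: W B2 → L2 hit [D]
5: R B2 → L2 hit [D]
6: W B1 → L1 miss [D]
7: W B1 → L1 hit [D]
8: W B2 → L2 hit [D]
9: R B4 → L1 miss wb→B1 [-]
10: R B4 → L1 hit [-]

DIRTY = [0, 2]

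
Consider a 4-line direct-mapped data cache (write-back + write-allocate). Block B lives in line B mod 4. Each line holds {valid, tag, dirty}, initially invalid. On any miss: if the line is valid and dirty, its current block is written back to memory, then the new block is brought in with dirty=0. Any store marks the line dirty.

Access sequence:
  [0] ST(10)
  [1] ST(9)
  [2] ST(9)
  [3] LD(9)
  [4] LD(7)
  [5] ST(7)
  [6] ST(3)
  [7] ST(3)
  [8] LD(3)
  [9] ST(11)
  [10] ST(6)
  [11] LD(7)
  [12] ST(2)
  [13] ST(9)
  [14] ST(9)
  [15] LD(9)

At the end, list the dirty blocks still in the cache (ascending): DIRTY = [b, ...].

0: W B10 → L2 miss [D]
1: W B9 → L1 miss [D]
2: W B9 → L1 hit [D]
3: R B9 → L1 hit [D]
4: R B7 → L3 miss [-]
5: W B7 → L3 hit [D]
6: W B3 → L3 miss wb→B7 [D]
7: W B3 → L3 hit [D]
8: R B3 → L3 hit [D]
9: W B11 → L3 miss wb→B3 [D]
10: W B6 → L2 miss wb→B10 [D]
11: R B7 → L3 miss wb→B11 [-]
12: W B2 → L2 miss wb→B6 [D]
13: W B9 → L1 hit [D]
14: W B9 → L1 hit [D]
15: R B9 → L1 hit [D]

DIRTY = [2, 9]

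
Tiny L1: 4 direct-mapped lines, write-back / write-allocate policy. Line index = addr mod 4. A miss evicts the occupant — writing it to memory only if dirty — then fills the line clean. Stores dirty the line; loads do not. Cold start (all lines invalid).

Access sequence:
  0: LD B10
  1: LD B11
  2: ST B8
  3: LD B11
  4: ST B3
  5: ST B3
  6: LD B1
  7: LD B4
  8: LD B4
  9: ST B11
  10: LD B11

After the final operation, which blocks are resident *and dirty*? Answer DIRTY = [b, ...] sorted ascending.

0: R B10 -> L2 miss  d=-]
1: R B11 -> L3 miss  d=-]
2: W B8 -> L0 miss  d=D]
3: R B11 -> L3 hit  d=-]
4: W B3 -> L3 miss  d=D]
5: W B3 -> L3 hit  d=D]
6: R B1 -> L1 miss  d=-]
7: R B4 -> L0 miss wb->B8  d=-]
8: R B4 -> L0 hit  d=-]
9: W B11 -> L3 miss wb->B3  d=D]
10: R B11 -> L3 hit  d=D]

DIRTY = [11]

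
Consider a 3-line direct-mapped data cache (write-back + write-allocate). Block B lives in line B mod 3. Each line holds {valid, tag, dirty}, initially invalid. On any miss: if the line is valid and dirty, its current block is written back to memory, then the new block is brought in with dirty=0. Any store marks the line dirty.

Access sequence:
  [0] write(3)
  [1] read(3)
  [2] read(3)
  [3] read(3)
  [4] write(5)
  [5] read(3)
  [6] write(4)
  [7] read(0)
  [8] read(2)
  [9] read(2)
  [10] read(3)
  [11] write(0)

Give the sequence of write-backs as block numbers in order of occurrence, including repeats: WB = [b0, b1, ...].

0: W B3 -> L0 miss  d=D]
1: R B3 -> L0 hit  d=D]
2: R B3 -> L0 hit  d=D]
3: R B3 -> L0 hit  d=D]
4: W B5 -> L2 miss  d=D]
5: R B3 -> L0 hit  d=D]
6: W B4 -> L1 miss  d=D]
7: R B0 -> L0 miss wb->B3  d=-]
8: R B2 -> L2 miss wb->B5  d=-]
9: R B2 -> L2 hit  d=-]
10: R B3 -> L0 miss  d=-]
11: W B0 -> L0 miss  d=D]

WB = [3, 5]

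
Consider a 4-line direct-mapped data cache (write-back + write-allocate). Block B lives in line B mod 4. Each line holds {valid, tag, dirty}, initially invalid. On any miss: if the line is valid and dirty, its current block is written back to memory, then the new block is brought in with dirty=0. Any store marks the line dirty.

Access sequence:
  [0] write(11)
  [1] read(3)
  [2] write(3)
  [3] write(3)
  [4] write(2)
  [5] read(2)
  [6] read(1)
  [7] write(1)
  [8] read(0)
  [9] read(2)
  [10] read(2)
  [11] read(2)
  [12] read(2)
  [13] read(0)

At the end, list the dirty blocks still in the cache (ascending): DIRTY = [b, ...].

DIRTY = [1, 2, 3]

0: W B11 → L3 miss [D]
1: R B3 → L3 miss wb→B11 [-]
2: W B3 → L3 hit [D]
3: W B3 → L3 hit [D]
4: W B2 → L2 miss [D]
5: R B2 → L2 hit [D]
6: R B1 → L1 miss [-]
7: W B1 → L1 hit [D]
8: R B0 → L0 miss [-]
9: R B2 → L2 hit [D]
10: R B2 → L2 hit [D]
11: R B2 → L2 hit [D]
12: R B2 → L2 hit [D]
13: R B0 → L0 hit [-]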